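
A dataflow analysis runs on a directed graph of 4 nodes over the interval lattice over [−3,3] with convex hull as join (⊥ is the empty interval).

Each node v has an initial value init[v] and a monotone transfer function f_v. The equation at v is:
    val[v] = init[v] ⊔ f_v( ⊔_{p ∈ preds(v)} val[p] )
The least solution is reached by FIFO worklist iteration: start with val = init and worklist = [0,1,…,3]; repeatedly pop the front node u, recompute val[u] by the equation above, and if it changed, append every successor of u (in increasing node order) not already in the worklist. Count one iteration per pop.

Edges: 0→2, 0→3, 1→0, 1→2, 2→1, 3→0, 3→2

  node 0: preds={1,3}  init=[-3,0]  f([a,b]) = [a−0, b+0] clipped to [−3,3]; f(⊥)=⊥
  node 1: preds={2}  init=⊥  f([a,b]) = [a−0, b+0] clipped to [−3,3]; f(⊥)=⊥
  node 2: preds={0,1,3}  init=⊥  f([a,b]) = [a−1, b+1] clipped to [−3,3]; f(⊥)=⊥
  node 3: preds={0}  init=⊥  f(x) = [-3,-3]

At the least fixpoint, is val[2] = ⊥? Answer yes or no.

Iteration log — 16 steps:
  step 1. node 0  ⊔preds=⊥  new=[-3,0]  stable
  step 2. node 1  ⊔preds=⊥  new=⊥  stable
  step 3. node 2  ⊔preds=[-3,0]  new=[-3,1]  old=⊥  +wl: 1
  step 4. node 3  ⊔preds=[-3,0]  new=[-3,-3]  old=⊥  +wl: 0,2
  step 5. node 1  ⊔preds=[-3,1]  new=[-3,1]  old=⊥  +wl: 
  step 6. node 0  ⊔preds=[-3,1]  new=[-3,1]  old=[-3,0]  +wl: 3
  step 7. node 2  ⊔preds=[-3,1]  new=[-3,2]  old=[-3,1]  +wl: 1
  step 8. node 3  ⊔preds=[-3,1]  new=[-3,-3]  stable
  step 9. node 1  ⊔preds=[-3,2]  new=[-3,2]  old=[-3,1]  +wl: 0,2
  step 10. node 0  ⊔preds=[-3,2]  new=[-3,2]  old=[-3,1]  +wl: 3
  step 11. node 2  ⊔preds=[-3,2]  new=[-3,3]  old=[-3,2]  +wl: 1
  step 12. node 3  ⊔preds=[-3,2]  new=[-3,-3]  stable
  step 13. node 1  ⊔preds=[-3,3]  new=[-3,3]  old=[-3,2]  +wl: 0,2
  step 14. node 0  ⊔preds=[-3,3]  new=[-3,3]  old=[-3,2]  +wl: 3
  step 15. node 2  ⊔preds=[-3,3]  new=[-3,3]  stable
  step 16. node 3  ⊔preds=[-3,3]  new=[-3,-3]  stable

Least fixpoint reached:
  node 0: [-3,3]
  node 1: [-3,3]
  node 2: [-3,3]
  node 3: [-3,-3]

no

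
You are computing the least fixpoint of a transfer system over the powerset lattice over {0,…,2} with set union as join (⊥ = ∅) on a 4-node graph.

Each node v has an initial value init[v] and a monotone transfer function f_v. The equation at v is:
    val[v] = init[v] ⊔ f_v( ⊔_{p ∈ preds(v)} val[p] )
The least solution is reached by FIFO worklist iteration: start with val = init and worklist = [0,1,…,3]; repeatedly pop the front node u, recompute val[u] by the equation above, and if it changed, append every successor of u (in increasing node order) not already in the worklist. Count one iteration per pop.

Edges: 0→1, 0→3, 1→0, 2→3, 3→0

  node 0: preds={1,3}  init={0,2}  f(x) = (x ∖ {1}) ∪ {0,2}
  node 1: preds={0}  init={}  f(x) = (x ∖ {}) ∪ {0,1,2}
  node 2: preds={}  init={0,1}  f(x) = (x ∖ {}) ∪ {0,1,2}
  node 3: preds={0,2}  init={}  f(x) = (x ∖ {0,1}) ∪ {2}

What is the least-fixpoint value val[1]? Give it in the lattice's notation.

Iteration log — 5 steps:
  step 1. node 0  ⊔preds={}  new={0,2}  stable
  step 2. node 1  ⊔preds={0,2}  new={0,1,2}  old={}  +wl: 0
  step 3. node 2  ⊔preds={}  new={0,1,2}  old={0,1}  +wl: 
  step 4. node 3  ⊔preds={0,1,2}  new={2}  old={}  +wl: 
  step 5. node 0  ⊔preds={0,1,2}  new={0,2}  stable

Least fixpoint reached:
  node 0: {0,2}
  node 1: {0,1,2}
  node 2: {0,1,2}
  node 3: {2}

{0,1,2}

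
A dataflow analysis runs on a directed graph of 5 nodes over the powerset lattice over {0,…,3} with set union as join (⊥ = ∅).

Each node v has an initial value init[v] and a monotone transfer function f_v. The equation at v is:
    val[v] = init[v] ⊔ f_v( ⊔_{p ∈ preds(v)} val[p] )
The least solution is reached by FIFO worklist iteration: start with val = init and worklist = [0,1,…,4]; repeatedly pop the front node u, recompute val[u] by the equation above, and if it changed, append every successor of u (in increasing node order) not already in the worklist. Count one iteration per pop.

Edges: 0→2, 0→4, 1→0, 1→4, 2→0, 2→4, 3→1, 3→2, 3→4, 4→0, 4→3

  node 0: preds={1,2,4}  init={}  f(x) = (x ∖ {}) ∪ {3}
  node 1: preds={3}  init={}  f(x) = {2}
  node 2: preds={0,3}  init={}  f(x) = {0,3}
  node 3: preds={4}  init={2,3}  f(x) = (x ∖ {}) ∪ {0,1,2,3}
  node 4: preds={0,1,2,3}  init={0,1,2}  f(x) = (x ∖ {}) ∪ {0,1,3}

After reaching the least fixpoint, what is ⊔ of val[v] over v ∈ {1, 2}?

{0,2,3}

Iteration log — 9 steps:
  step 1. node 0  ⊔preds={0,1,2}  new={0,1,2,3}  old={}  +wl: 
  step 2. node 1  ⊔preds={2,3}  new={2}  old={}  +wl: 0
  step 3. node 2  ⊔preds={0,1,2,3}  new={0,3}  old={}  +wl: 
  step 4. node 3  ⊔preds={0,1,2}  new={0,1,2,3}  old={2,3}  +wl: 1,2
  step 5. node 4  ⊔preds={0,1,2,3}  new={0,1,2,3}  old={0,1,2}  +wl: 3
  step 6. node 0  ⊔preds={0,1,2,3}  new={0,1,2,3}  stable
  step 7. node 1  ⊔preds={0,1,2,3}  new={2}  stable
  step 8. node 2  ⊔preds={0,1,2,3}  new={0,3}  stable
  step 9. node 3  ⊔preds={0,1,2,3}  new={0,1,2,3}  stable

Least fixpoint reached:
  node 0: {0,1,2,3}
  node 1: {2}
  node 2: {0,3}
  node 3: {0,1,2,3}
  node 4: {0,1,2,3}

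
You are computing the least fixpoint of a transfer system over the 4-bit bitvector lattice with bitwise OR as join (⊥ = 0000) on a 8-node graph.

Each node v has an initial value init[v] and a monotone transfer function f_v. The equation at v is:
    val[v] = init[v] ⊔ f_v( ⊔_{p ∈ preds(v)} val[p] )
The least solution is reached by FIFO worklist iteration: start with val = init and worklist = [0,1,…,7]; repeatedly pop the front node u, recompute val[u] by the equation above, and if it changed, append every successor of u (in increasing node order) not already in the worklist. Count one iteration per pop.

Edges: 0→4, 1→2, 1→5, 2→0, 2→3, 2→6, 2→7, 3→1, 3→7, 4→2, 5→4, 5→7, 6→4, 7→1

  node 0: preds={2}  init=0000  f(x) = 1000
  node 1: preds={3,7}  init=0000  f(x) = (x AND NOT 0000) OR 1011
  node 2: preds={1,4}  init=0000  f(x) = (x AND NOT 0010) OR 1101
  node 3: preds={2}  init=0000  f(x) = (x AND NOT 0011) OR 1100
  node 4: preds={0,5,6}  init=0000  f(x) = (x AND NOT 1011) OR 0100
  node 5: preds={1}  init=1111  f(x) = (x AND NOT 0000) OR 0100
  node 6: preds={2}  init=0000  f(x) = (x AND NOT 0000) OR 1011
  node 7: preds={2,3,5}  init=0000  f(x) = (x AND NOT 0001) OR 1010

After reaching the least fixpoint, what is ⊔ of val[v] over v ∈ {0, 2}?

Trace (13 dequeues):
  [1] u=0 | in 0000 | out 1000 | prev 0000 | push {}
  [2] u=1 | in 0000 | out 1011 | prev 0000 | push {}
  [3] u=2 | in 1011 | out 1101 | prev 0000 | push {0}
  [4] u=3 | in 1101 | out 1100 | prev 0000 | push {1}
  [5] u=4 | in 1111 | out 0100 | prev 0000 | push {2}
  [6] u=5 | in 1011 | out 1111 | ==
  [7] u=6 | in 1101 | out 1111 | prev 0000 | push {4}
  [8] u=7 | in 1111 | out 1110 | prev 0000 | push {}
  [9] u=0 | in 1101 | out 1000 | ==
  [10] u=1 | in 1110 | out 1111 | prev 1011 | push {5}
  [11] u=2 | in 1111 | out 1101 | ==
  [12] u=4 | in 1111 | out 0100 | ==
  [13] u=5 | in 1111 | out 1111 | ==

Converged values:
  [0] 1000
  [1] 1111
  [2] 1101
  [3] 1100
  [4] 0100
  [5] 1111
  [6] 1111
  [7] 1110

1101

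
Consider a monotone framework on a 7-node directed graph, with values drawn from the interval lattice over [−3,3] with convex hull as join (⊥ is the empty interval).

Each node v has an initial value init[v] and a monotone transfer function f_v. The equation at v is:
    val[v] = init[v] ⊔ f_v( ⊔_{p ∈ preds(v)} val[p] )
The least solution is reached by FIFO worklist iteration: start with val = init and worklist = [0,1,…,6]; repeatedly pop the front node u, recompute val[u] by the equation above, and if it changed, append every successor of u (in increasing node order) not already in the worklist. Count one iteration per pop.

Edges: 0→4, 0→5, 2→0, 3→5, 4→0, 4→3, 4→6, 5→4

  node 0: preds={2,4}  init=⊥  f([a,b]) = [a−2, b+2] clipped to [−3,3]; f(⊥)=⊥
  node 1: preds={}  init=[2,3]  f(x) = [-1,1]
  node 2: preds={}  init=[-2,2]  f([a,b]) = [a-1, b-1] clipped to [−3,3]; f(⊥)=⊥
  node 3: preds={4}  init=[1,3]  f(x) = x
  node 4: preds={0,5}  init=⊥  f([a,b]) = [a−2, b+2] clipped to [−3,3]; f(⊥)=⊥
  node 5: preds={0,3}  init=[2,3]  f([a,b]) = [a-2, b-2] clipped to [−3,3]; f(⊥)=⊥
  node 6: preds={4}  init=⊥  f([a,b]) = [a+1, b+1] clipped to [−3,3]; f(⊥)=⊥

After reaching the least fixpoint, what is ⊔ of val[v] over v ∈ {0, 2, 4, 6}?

[-3,3]

Worklist (11 pops):
  #1 pop 0: in=[-2,2] → [-3,3] (was ⊥); enqueue []
  #2 pop 1: in=⊥ → [-1,3] (was [2,3]); enqueue []
  #3 pop 2: in=⊥ → [-2,2] (no change)
  #4 pop 3: in=⊥ → [1,3] (no change)
  #5 pop 4: in=[-3,3] → [-3,3] (was ⊥); enqueue [0,3]
  #6 pop 5: in=[-3,3] → [-3,3] (was [2,3]); enqueue [4]
  #7 pop 6: in=[-3,3] → [-2,3] (was ⊥); enqueue []
  #8 pop 0: in=[-3,3] → [-3,3] (no change)
  #9 pop 3: in=[-3,3] → [-3,3] (was [1,3]); enqueue [5]
  #10 pop 4: in=[-3,3] → [-3,3] (no change)
  #11 pop 5: in=[-3,3] → [-3,3] (no change)

Fixpoint:
  val[0] = [-3,3]
  val[1] = [-1,3]
  val[2] = [-2,2]
  val[3] = [-3,3]
  val[4] = [-3,3]
  val[5] = [-3,3]
  val[6] = [-2,3]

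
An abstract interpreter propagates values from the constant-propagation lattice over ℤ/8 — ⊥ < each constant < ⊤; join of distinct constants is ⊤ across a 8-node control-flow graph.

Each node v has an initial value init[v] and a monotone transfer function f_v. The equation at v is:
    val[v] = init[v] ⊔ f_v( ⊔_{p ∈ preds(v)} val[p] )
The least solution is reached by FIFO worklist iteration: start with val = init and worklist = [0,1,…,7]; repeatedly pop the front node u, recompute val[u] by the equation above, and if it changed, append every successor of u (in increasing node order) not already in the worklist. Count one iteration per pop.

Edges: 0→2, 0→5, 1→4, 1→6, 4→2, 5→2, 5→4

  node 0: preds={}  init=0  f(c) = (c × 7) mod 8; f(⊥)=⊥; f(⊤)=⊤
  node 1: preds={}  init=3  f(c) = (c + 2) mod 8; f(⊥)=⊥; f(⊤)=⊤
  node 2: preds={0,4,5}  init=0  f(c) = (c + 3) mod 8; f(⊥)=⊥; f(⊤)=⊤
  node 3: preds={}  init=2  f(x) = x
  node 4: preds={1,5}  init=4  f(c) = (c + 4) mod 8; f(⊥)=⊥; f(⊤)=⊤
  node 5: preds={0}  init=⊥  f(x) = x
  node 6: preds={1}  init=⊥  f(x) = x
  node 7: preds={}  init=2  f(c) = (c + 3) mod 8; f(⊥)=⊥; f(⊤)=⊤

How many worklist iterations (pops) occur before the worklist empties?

10

Iteration log — 10 steps:
  step 1. node 0  ⊔preds=⊥  new=0  stable
  step 2. node 1  ⊔preds=⊥  new=3  stable
  step 3. node 2  ⊔preds=⊤  new=⊤  old=0  +wl: 
  step 4. node 3  ⊔preds=⊥  new=2  stable
  step 5. node 4  ⊔preds=3  new=⊤  old=4  +wl: 2
  step 6. node 5  ⊔preds=0  new=0  old=⊥  +wl: 4
  step 7. node 6  ⊔preds=3  new=3  old=⊥  +wl: 
  step 8. node 7  ⊔preds=⊥  new=2  stable
  step 9. node 2  ⊔preds=⊤  new=⊤  stable
  step 10. node 4  ⊔preds=⊤  new=⊤  stable

Least fixpoint reached:
  node 0: 0
  node 1: 3
  node 2: ⊤
  node 3: 2
  node 4: ⊤
  node 5: 0
  node 6: 3
  node 7: 2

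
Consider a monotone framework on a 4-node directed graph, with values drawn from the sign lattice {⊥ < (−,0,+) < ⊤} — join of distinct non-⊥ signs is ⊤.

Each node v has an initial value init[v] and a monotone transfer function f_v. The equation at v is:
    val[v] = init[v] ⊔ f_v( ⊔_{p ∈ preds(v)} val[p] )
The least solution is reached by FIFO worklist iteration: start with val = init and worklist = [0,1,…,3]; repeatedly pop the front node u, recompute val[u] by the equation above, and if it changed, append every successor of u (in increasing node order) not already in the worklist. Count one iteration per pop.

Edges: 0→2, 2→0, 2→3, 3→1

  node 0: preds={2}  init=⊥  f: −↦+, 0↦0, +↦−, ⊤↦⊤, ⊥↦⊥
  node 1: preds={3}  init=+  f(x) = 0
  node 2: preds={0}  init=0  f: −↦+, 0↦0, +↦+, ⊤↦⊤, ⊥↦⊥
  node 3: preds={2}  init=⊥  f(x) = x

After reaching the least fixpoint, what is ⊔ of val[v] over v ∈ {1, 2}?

Trace (5 dequeues):
  [1] u=0 | in 0 | out 0 | prev ⊥ | push {}
  [2] u=1 | in ⊥ | out ⊤ | prev + | push {}
  [3] u=2 | in 0 | out 0 | ==
  [4] u=3 | in 0 | out 0 | prev ⊥ | push {1}
  [5] u=1 | in 0 | out ⊤ | ==

Converged values:
  [0] 0
  [1] ⊤
  [2] 0
  [3] 0

⊤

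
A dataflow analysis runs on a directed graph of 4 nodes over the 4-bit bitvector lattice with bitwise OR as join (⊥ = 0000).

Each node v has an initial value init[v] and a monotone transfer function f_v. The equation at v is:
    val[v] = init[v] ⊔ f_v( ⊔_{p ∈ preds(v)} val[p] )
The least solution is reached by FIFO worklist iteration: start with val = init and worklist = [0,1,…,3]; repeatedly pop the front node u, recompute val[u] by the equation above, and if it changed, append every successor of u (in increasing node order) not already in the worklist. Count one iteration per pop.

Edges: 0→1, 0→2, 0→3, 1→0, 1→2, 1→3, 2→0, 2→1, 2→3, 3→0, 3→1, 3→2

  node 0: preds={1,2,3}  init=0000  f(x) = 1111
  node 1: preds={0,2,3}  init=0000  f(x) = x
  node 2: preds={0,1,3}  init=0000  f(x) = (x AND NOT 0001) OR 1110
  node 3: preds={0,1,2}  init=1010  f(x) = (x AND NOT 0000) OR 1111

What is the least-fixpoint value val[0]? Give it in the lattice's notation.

1111

Worklist (7 pops):
  #1 pop 0: in=1010 → 1111 (was 0000); enqueue []
  #2 pop 1: in=1111 → 1111 (was 0000); enqueue [0]
  #3 pop 2: in=1111 → 1110 (was 0000); enqueue [1]
  #4 pop 3: in=1111 → 1111 (was 1010); enqueue [2]
  #5 pop 0: in=1111 → 1111 (no change)
  #6 pop 1: in=1111 → 1111 (no change)
  #7 pop 2: in=1111 → 1110 (no change)

Fixpoint:
  val[0] = 1111
  val[1] = 1111
  val[2] = 1110
  val[3] = 1111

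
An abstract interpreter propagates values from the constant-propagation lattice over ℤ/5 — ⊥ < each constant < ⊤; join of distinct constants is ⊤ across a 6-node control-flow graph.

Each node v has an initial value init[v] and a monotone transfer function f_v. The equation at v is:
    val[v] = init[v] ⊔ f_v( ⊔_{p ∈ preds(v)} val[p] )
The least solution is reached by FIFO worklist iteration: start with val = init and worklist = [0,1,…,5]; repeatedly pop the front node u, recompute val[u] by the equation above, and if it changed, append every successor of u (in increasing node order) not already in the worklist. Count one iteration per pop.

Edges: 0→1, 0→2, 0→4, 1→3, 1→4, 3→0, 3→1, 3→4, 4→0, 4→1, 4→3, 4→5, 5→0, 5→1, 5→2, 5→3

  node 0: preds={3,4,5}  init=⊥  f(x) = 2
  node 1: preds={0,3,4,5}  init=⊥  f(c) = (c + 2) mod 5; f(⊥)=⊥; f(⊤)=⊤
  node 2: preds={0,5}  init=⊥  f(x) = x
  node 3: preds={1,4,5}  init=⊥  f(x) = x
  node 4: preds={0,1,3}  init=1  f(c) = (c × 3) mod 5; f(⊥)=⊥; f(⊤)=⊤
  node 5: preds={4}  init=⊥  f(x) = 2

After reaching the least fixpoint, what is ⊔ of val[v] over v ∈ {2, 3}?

Worklist (10 pops):
  #1 pop 0: in=1 → 2 (was ⊥); enqueue []
  #2 pop 1: in=⊤ → ⊤ (was ⊥); enqueue []
  #3 pop 2: in=2 → 2 (was ⊥); enqueue []
  #4 pop 3: in=⊤ → ⊤ (was ⊥); enqueue [0,1]
  #5 pop 4: in=⊤ → ⊤ (was 1); enqueue [3]
  #6 pop 5: in=⊤ → 2 (was ⊥); enqueue [2]
  #7 pop 0: in=⊤ → 2 (no change)
  #8 pop 1: in=⊤ → ⊤ (no change)
  #9 pop 3: in=⊤ → ⊤ (no change)
  #10 pop 2: in=2 → 2 (no change)

Fixpoint:
  val[0] = 2
  val[1] = ⊤
  val[2] = 2
  val[3] = ⊤
  val[4] = ⊤
  val[5] = 2

⊤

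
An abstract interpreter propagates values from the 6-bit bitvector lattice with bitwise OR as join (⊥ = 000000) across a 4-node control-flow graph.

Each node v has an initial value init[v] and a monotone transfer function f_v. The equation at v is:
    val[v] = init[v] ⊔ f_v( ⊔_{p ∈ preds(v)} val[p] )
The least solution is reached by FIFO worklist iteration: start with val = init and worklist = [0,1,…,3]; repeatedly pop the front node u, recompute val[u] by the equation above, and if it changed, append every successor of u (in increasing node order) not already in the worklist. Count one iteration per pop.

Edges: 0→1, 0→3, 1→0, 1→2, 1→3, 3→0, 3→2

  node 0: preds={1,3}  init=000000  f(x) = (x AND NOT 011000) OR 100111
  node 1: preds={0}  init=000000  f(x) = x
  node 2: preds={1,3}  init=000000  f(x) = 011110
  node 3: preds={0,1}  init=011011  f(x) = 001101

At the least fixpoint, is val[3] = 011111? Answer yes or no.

Trace (6 dequeues):
  [1] u=0 | in 011011 | out 100111 | prev 000000 | push {}
  [2] u=1 | in 100111 | out 100111 | prev 000000 | push {0}
  [3] u=2 | in 111111 | out 011110 | prev 000000 | push {}
  [4] u=3 | in 100111 | out 011111 | prev 011011 | push {2}
  [5] u=0 | in 111111 | out 100111 | ==
  [6] u=2 | in 111111 | out 011110 | ==

Converged values:
  [0] 100111
  [1] 100111
  [2] 011110
  [3] 011111

yes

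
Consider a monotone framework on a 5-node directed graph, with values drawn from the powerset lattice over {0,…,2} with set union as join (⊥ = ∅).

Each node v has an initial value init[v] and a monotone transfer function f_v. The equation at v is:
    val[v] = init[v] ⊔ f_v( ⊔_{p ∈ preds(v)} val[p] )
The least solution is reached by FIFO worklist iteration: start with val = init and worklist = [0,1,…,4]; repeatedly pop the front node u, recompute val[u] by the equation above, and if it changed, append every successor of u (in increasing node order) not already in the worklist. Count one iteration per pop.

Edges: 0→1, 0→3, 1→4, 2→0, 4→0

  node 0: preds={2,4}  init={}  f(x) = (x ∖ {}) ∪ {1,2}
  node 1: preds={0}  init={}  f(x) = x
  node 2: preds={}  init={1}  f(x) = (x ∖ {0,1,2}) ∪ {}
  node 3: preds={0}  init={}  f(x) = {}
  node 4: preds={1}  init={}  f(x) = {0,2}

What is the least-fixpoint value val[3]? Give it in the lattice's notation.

{}

Iteration log — 9 steps:
  step 1. node 0  ⊔preds={1}  new={1,2}  old={}  +wl: 
  step 2. node 1  ⊔preds={1,2}  new={1,2}  old={}  +wl: 
  step 3. node 2  ⊔preds={}  new={1}  stable
  step 4. node 3  ⊔preds={1,2}  new={}  stable
  step 5. node 4  ⊔preds={1,2}  new={0,2}  old={}  +wl: 0
  step 6. node 0  ⊔preds={0,1,2}  new={0,1,2}  old={1,2}  +wl: 1,3
  step 7. node 1  ⊔preds={0,1,2}  new={0,1,2}  old={1,2}  +wl: 4
  step 8. node 3  ⊔preds={0,1,2}  new={}  stable
  step 9. node 4  ⊔preds={0,1,2}  new={0,2}  stable

Least fixpoint reached:
  node 0: {0,1,2}
  node 1: {0,1,2}
  node 2: {1}
  node 3: {}
  node 4: {0,2}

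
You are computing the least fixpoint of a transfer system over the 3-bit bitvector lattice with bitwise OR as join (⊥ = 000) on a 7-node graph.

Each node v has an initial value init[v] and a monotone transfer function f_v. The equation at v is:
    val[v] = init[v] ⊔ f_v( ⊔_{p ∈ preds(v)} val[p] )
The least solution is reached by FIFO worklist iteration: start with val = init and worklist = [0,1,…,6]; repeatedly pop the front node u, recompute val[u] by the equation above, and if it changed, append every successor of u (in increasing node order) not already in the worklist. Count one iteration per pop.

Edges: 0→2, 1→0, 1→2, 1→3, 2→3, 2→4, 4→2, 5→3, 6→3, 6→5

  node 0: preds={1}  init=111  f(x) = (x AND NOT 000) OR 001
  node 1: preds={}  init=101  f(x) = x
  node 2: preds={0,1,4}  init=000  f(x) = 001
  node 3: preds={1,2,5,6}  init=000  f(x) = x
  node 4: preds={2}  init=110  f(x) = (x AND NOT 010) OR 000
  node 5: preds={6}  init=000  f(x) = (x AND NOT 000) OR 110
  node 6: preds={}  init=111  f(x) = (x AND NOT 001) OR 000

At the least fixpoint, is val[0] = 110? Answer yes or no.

Worklist (9 pops):
  #1 pop 0: in=101 → 111 (no change)
  #2 pop 1: in=000 → 101 (no change)
  #3 pop 2: in=111 → 001 (was 000); enqueue []
  #4 pop 3: in=111 → 111 (was 000); enqueue []
  #5 pop 4: in=001 → 111 (was 110); enqueue [2]
  #6 pop 5: in=111 → 111 (was 000); enqueue [3]
  #7 pop 6: in=000 → 111 (no change)
  #8 pop 2: in=111 → 001 (no change)
  #9 pop 3: in=111 → 111 (no change)

Fixpoint:
  val[0] = 111
  val[1] = 101
  val[2] = 001
  val[3] = 111
  val[4] = 111
  val[5] = 111
  val[6] = 111

no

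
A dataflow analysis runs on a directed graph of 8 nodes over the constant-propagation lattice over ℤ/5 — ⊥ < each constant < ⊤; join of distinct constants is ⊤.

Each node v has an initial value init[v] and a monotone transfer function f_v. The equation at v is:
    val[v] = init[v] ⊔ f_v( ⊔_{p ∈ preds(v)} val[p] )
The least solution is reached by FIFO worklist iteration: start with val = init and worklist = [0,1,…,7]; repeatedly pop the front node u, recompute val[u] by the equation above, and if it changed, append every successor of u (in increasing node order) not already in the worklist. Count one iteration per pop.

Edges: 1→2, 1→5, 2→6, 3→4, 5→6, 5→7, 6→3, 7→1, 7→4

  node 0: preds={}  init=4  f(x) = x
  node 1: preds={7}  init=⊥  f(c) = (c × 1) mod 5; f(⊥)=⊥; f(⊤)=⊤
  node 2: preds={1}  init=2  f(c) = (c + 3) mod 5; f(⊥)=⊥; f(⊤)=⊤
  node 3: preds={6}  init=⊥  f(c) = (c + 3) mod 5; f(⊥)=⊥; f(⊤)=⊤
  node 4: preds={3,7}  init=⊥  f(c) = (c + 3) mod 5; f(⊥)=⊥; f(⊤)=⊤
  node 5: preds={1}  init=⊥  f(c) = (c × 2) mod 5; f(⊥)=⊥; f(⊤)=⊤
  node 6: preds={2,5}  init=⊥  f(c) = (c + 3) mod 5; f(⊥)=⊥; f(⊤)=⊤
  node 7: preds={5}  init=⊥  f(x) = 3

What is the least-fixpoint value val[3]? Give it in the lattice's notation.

Worklist (17 pops):
  #1 pop 0: in=⊥ → 4 (no change)
  #2 pop 1: in=⊥ → ⊥ (no change)
  #3 pop 2: in=⊥ → 2 (no change)
  #4 pop 3: in=⊥ → ⊥ (no change)
  #5 pop 4: in=⊥ → ⊥ (no change)
  #6 pop 5: in=⊥ → ⊥ (no change)
  #7 pop 6: in=2 → 0 (was ⊥); enqueue [3]
  #8 pop 7: in=⊥ → 3 (was ⊥); enqueue [1,4]
  #9 pop 3: in=0 → 3 (was ⊥); enqueue []
  #10 pop 1: in=3 → 3 (was ⊥); enqueue [2,5]
  #11 pop 4: in=3 → 1 (was ⊥); enqueue []
  #12 pop 2: in=3 → ⊤ (was 2); enqueue [6]
  #13 pop 5: in=3 → 1 (was ⊥); enqueue [7]
  #14 pop 6: in=⊤ → ⊤ (was 0); enqueue [3]
  #15 pop 7: in=1 → 3 (no change)
  #16 pop 3: in=⊤ → ⊤ (was 3); enqueue [4]
  #17 pop 4: in=⊤ → ⊤ (was 1); enqueue []

Fixpoint:
  val[0] = 4
  val[1] = 3
  val[2] = ⊤
  val[3] = ⊤
  val[4] = ⊤
  val[5] = 1
  val[6] = ⊤
  val[7] = 3

⊤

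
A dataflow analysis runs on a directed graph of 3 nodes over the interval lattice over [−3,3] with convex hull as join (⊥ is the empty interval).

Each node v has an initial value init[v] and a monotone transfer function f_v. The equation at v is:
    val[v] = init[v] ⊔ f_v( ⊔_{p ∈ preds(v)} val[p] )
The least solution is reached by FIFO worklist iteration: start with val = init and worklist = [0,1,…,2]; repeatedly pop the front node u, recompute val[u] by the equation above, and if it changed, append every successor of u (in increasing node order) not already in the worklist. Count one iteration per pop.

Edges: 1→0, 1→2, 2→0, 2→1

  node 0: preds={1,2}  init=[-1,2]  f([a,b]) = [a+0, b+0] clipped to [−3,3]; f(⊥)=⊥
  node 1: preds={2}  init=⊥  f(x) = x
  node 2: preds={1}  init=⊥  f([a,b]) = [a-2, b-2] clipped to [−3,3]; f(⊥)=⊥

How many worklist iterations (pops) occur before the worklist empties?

Iteration log — 3 steps:
  step 1. node 0  ⊔preds=⊥  new=[-1,2]  stable
  step 2. node 1  ⊔preds=⊥  new=⊥  stable
  step 3. node 2  ⊔preds=⊥  new=⊥  stable

Least fixpoint reached:
  node 0: [-1,2]
  node 1: ⊥
  node 2: ⊥

3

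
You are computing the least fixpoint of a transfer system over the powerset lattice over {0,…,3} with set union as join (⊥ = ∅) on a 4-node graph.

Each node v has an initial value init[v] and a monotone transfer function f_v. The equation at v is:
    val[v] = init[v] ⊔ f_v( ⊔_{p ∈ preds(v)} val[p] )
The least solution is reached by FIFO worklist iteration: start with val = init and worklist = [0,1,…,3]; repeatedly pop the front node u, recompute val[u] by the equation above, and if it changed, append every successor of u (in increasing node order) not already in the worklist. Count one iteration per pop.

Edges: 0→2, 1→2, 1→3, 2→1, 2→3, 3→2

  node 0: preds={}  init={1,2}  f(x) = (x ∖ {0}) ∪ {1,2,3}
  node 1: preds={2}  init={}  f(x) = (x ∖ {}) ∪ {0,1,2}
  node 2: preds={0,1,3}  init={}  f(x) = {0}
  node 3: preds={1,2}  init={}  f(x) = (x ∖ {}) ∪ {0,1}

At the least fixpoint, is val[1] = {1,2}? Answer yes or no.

no

Iteration log — 6 steps:
  step 1. node 0  ⊔preds={}  new={1,2,3}  old={1,2}  +wl: 
  step 2. node 1  ⊔preds={}  new={0,1,2}  old={}  +wl: 
  step 3. node 2  ⊔preds={0,1,2,3}  new={0}  old={}  +wl: 1
  step 4. node 3  ⊔preds={0,1,2}  new={0,1,2}  old={}  +wl: 2
  step 5. node 1  ⊔preds={0}  new={0,1,2}  stable
  step 6. node 2  ⊔preds={0,1,2,3}  new={0}  stable

Least fixpoint reached:
  node 0: {1,2,3}
  node 1: {0,1,2}
  node 2: {0}
  node 3: {0,1,2}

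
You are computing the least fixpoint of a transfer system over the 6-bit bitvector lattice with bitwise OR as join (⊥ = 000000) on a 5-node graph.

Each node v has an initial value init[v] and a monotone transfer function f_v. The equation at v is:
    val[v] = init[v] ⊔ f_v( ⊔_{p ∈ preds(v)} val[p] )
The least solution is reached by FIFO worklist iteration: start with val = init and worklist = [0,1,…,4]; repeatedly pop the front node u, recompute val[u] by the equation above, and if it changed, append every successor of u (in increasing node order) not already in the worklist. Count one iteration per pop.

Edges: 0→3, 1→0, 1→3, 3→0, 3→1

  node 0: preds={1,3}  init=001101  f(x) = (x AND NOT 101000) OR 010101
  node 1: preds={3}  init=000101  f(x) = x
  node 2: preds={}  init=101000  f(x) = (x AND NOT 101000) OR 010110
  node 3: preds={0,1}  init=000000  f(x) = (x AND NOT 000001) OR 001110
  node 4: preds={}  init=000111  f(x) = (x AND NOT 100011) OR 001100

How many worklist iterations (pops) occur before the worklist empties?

9

Trace (9 dequeues):
  [1] u=0 | in 000101 | out 011101 | prev 001101 | push {}
  [2] u=1 | in 000000 | out 000101 | ==
  [3] u=2 | in 000000 | out 111110 | prev 101000 | push {}
  [4] u=3 | in 011101 | out 011110 | prev 000000 | push {0,1}
  [5] u=4 | in 000000 | out 001111 | prev 000111 | push {}
  [6] u=0 | in 011111 | out 011111 | prev 011101 | push {3}
  [7] u=1 | in 011110 | out 011111 | prev 000101 | push {0}
  [8] u=3 | in 011111 | out 011110 | ==
  [9] u=0 | in 011111 | out 011111 | ==

Converged values:
  [0] 011111
  [1] 011111
  [2] 111110
  [3] 011110
  [4] 001111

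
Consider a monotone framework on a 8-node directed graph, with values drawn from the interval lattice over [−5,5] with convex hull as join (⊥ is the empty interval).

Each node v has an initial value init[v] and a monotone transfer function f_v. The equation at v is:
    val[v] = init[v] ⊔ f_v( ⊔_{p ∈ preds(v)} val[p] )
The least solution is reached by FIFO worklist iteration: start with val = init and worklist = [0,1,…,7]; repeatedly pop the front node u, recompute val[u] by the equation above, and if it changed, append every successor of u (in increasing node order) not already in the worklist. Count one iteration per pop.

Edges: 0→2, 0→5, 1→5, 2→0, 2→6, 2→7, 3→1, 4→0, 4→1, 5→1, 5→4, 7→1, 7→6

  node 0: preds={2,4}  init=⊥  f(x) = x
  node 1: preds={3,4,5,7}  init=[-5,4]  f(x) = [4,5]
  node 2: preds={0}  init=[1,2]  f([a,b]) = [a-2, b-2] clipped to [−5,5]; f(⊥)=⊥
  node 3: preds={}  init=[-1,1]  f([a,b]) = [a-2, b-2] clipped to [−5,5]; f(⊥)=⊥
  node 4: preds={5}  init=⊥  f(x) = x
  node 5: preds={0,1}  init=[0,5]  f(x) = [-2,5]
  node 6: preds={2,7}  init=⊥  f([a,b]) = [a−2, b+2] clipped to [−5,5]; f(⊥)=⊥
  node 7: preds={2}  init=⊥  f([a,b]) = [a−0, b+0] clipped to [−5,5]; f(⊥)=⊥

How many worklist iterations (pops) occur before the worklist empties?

Trace (28 dequeues):
  [1] u=0 | in [1,2] | out [1,2] | prev ⊥ | push {}
  [2] u=1 | in [-1,5] | out [-5,5] | prev [-5,4] | push {}
  [3] u=2 | in [1,2] | out [-1,2] | prev [1,2] | push {0}
  [4] u=3 | in ⊥ | out [-1,1] | ==
  [5] u=4 | in [0,5] | out [0,5] | prev ⊥ | push {1}
  [6] u=5 | in [-5,5] | out [-2,5] | prev [0,5] | push {4}
  [7] u=6 | in [-1,2] | out [-3,4] | prev ⊥ | push {}
  [8] u=7 | in [-1,2] | out [-1,2] | prev ⊥ | push {6}
  [9] u=0 | in [-1,5] | out [-1,5] | prev [1,2] | push {2,5}
  [10] u=1 | in [-2,5] | out [-5,5] | ==
  [11] u=4 | in [-2,5] | out [-2,5] | prev [0,5] | push {0,1}
  [12] u=6 | in [-1,2] | out [-3,4] | ==
  [13] u=2 | in [-1,5] | out [-3,3] | prev [-1,2] | push {6,7}
  [14] u=5 | in [-5,5] | out [-2,5] | ==
  [15] u=0 | in [-3,5] | out [-3,5] | prev [-1,5] | push {2,5}
  [16] u=1 | in [-2,5] | out [-5,5] | ==
  [17] u=6 | in [-3,3] | out [-5,5] | prev [-3,4] | push {}
  [18] u=7 | in [-3,3] | out [-3,3] | prev [-1,2] | push {1,6}
  [19] u=2 | in [-3,5] | out [-5,3] | prev [-3,3] | push {0,7}
  [20] u=5 | in [-5,5] | out [-2,5] | ==
  [21] u=1 | in [-3,5] | out [-5,5] | ==
  [22] u=6 | in [-5,3] | out [-5,5] | ==
  [23] u=0 | in [-5,5] | out [-5,5] | prev [-3,5] | push {2,5}
  [24] u=7 | in [-5,3] | out [-5,3] | prev [-3,3] | push {1,6}
  [25] u=2 | in [-5,5] | out [-5,3] | ==
  [26] u=5 | in [-5,5] | out [-2,5] | ==
  [27] u=1 | in [-5,5] | out [-5,5] | ==
  [28] u=6 | in [-5,3] | out [-5,5] | ==

Converged values:
  [0] [-5,5]
  [1] [-5,5]
  [2] [-5,3]
  [3] [-1,1]
  [4] [-2,5]
  [5] [-2,5]
  [6] [-5,5]
  [7] [-5,3]

28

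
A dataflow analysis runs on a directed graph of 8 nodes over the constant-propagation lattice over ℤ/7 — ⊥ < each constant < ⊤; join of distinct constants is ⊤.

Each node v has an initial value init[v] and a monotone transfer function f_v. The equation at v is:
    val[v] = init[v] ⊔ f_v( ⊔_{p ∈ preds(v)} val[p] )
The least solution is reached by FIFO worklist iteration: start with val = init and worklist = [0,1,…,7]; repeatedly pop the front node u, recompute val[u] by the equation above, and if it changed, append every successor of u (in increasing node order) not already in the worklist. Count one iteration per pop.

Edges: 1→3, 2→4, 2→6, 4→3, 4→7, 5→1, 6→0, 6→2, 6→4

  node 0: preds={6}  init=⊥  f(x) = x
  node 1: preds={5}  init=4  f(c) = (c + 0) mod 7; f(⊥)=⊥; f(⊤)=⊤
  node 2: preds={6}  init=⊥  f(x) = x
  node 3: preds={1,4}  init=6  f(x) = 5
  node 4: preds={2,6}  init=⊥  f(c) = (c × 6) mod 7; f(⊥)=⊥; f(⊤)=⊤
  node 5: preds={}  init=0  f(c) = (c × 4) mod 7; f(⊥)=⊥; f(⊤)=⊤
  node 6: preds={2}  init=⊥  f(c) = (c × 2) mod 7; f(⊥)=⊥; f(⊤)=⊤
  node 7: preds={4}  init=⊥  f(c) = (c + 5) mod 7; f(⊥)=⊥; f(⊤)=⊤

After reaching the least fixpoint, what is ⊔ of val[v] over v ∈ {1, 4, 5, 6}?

⊤

Worklist (8 pops):
  #1 pop 0: in=⊥ → ⊥ (no change)
  #2 pop 1: in=0 → ⊤ (was 4); enqueue []
  #3 pop 2: in=⊥ → ⊥ (no change)
  #4 pop 3: in=⊤ → ⊤ (was 6); enqueue []
  #5 pop 4: in=⊥ → ⊥ (no change)
  #6 pop 5: in=⊥ → 0 (no change)
  #7 pop 6: in=⊥ → ⊥ (no change)
  #8 pop 7: in=⊥ → ⊥ (no change)

Fixpoint:
  val[0] = ⊥
  val[1] = ⊤
  val[2] = ⊥
  val[3] = ⊤
  val[4] = ⊥
  val[5] = 0
  val[6] = ⊥
  val[7] = ⊥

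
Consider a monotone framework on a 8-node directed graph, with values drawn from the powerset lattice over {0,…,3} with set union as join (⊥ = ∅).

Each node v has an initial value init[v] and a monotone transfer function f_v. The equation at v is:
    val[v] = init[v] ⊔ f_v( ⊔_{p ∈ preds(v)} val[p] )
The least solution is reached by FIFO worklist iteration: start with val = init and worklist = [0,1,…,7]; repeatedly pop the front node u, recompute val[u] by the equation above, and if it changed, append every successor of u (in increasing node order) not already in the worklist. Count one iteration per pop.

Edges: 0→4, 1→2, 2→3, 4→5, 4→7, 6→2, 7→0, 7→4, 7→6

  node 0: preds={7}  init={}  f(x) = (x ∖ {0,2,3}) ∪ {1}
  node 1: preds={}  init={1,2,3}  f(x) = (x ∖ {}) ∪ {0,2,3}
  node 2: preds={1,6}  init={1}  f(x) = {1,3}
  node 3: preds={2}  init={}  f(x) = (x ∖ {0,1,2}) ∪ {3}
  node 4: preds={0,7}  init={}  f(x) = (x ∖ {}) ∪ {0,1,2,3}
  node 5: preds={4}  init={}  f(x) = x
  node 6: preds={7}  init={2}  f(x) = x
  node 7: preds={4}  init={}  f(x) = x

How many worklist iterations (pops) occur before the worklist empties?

12

Trace (12 dequeues):
  [1] u=0 | in {} | out {1} | prev {} | push {}
  [2] u=1 | in {} | out {0,1,2,3} | prev {1,2,3} | push {}
  [3] u=2 | in {0,1,2,3} | out {1,3} | prev {1} | push {}
  [4] u=3 | in {1,3} | out {3} | prev {} | push {}
  [5] u=4 | in {1} | out {0,1,2,3} | prev {} | push {}
  [6] u=5 | in {0,1,2,3} | out {0,1,2,3} | prev {} | push {}
  [7] u=6 | in {} | out {2} | ==
  [8] u=7 | in {0,1,2,3} | out {0,1,2,3} | prev {} | push {0,4,6}
  [9] u=0 | in {0,1,2,3} | out {1} | ==
  [10] u=4 | in {0,1,2,3} | out {0,1,2,3} | ==
  [11] u=6 | in {0,1,2,3} | out {0,1,2,3} | prev {2} | push {2}
  [12] u=2 | in {0,1,2,3} | out {1,3} | ==

Converged values:
  [0] {1}
  [1] {0,1,2,3}
  [2] {1,3}
  [3] {3}
  [4] {0,1,2,3}
  [5] {0,1,2,3}
  [6] {0,1,2,3}
  [7] {0,1,2,3}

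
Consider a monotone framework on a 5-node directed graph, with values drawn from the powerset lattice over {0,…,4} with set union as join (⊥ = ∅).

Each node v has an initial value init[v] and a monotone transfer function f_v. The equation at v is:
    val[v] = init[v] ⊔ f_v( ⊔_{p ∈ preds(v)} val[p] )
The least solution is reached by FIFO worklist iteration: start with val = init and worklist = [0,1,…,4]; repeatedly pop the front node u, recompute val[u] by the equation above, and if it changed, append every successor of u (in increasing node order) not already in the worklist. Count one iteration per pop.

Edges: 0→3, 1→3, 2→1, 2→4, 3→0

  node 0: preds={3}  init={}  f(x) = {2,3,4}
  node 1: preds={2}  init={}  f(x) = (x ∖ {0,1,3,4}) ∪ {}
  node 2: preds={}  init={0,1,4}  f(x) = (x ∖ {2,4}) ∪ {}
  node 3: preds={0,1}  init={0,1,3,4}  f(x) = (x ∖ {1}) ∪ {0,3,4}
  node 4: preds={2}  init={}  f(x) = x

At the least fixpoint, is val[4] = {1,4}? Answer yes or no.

no

Iteration log — 6 steps:
  step 1. node 0  ⊔preds={0,1,3,4}  new={2,3,4}  old={}  +wl: 
  step 2. node 1  ⊔preds={0,1,4}  new={}  stable
  step 3. node 2  ⊔preds={}  new={0,1,4}  stable
  step 4. node 3  ⊔preds={2,3,4}  new={0,1,2,3,4}  old={0,1,3,4}  +wl: 0
  step 5. node 4  ⊔preds={0,1,4}  new={0,1,4}  old={}  +wl: 
  step 6. node 0  ⊔preds={0,1,2,3,4}  new={2,3,4}  stable

Least fixpoint reached:
  node 0: {2,3,4}
  node 1: {}
  node 2: {0,1,4}
  node 3: {0,1,2,3,4}
  node 4: {0,1,4}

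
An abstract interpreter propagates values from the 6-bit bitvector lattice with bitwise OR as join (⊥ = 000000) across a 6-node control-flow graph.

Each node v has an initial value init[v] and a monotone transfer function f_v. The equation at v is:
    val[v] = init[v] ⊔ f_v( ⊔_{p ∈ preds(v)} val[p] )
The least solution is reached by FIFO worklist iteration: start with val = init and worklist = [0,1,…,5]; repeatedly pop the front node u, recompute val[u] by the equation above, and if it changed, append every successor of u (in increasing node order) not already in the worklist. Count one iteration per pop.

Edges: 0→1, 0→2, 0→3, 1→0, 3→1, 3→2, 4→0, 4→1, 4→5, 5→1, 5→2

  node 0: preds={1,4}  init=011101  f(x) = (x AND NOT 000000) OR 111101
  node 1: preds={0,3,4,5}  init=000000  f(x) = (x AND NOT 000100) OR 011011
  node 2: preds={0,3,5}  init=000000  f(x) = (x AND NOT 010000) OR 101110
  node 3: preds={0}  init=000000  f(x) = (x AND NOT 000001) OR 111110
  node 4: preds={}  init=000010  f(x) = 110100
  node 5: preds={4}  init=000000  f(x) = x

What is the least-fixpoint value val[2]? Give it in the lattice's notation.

Iteration log — 9 steps:
  step 1. node 0  ⊔preds=000010  new=111111  old=011101  +wl: 
  step 2. node 1  ⊔preds=111111  new=111011  old=000000  +wl: 0
  step 3. node 2  ⊔preds=111111  new=101111  old=000000  +wl: 
  step 4. node 3  ⊔preds=111111  new=111110  old=000000  +wl: 1,2
  step 5. node 4  ⊔preds=000000  new=110110  old=000010  +wl: 
  step 6. node 5  ⊔preds=110110  new=110110  old=000000  +wl: 
  step 7. node 0  ⊔preds=111111  new=111111  stable
  step 8. node 1  ⊔preds=111111  new=111011  stable
  step 9. node 2  ⊔preds=111111  new=101111  stable

Least fixpoint reached:
  node 0: 111111
  node 1: 111011
  node 2: 101111
  node 3: 111110
  node 4: 110110
  node 5: 110110

101111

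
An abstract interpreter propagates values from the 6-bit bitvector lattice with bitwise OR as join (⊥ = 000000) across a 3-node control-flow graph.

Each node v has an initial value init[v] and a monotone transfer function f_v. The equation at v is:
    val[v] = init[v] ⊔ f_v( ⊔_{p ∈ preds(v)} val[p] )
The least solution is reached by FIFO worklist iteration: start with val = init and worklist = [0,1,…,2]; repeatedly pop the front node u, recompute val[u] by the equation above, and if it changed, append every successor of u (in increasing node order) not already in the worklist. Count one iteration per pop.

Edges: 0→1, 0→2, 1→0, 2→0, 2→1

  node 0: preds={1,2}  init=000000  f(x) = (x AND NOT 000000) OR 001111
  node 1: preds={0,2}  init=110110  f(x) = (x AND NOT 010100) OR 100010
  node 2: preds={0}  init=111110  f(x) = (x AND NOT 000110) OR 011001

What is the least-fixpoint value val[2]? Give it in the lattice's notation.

111111

Worklist (5 pops):
  #1 pop 0: in=111110 → 111111 (was 000000); enqueue []
  #2 pop 1: in=111111 → 111111 (was 110110); enqueue [0]
  #3 pop 2: in=111111 → 111111 (was 111110); enqueue [1]
  #4 pop 0: in=111111 → 111111 (no change)
  #5 pop 1: in=111111 → 111111 (no change)

Fixpoint:
  val[0] = 111111
  val[1] = 111111
  val[2] = 111111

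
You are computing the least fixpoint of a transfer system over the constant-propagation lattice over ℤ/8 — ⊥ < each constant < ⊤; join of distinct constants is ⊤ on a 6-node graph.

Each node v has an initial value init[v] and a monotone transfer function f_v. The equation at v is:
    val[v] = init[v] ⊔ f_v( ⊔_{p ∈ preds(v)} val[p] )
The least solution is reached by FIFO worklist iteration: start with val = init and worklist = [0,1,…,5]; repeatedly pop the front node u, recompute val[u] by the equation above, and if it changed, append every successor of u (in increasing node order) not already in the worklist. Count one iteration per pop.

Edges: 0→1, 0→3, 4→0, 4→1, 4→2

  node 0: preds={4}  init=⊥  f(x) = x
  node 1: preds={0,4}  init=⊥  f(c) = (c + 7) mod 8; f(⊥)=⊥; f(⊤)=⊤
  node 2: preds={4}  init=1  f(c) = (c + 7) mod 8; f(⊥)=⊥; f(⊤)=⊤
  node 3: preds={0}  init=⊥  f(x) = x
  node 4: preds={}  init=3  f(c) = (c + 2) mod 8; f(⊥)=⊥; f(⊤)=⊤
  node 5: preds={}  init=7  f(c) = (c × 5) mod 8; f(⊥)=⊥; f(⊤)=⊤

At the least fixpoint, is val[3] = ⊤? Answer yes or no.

Worklist (6 pops):
  #1 pop 0: in=3 → 3 (was ⊥); enqueue []
  #2 pop 1: in=3 → 2 (was ⊥); enqueue []
  #3 pop 2: in=3 → ⊤ (was 1); enqueue []
  #4 pop 3: in=3 → 3 (was ⊥); enqueue []
  #5 pop 4: in=⊥ → 3 (no change)
  #6 pop 5: in=⊥ → 7 (no change)

Fixpoint:
  val[0] = 3
  val[1] = 2
  val[2] = ⊤
  val[3] = 3
  val[4] = 3
  val[5] = 7

no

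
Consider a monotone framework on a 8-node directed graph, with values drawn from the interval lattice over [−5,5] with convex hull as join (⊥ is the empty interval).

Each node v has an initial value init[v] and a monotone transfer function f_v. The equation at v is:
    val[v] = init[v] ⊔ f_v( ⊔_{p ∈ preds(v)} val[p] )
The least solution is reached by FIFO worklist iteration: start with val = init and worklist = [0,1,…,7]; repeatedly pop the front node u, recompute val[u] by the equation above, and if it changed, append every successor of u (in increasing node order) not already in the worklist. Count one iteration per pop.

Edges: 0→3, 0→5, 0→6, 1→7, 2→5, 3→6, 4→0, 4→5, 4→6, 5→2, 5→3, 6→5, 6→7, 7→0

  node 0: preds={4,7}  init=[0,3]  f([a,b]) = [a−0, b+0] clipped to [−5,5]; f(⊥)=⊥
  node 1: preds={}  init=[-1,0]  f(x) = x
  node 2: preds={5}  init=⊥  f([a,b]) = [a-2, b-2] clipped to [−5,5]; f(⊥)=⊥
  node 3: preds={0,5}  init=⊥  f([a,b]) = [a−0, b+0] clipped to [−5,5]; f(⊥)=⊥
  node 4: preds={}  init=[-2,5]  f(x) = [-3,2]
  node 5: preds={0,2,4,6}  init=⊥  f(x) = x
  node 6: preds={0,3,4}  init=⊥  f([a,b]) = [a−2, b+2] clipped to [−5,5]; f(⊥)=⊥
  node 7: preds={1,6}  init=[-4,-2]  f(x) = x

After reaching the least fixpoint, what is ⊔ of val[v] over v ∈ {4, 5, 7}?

Iteration log — 15 steps:
  step 1. node 0  ⊔preds=[-4,5]  new=[-4,5]  old=[0,3]  +wl: 
  step 2. node 1  ⊔preds=⊥  new=[-1,0]  stable
  step 3. node 2  ⊔preds=⊥  new=⊥  stable
  step 4. node 3  ⊔preds=[-4,5]  new=[-4,5]  old=⊥  +wl: 
  step 5. node 4  ⊔preds=⊥  new=[-3,5]  old=[-2,5]  +wl: 0
  step 6. node 5  ⊔preds=[-4,5]  new=[-4,5]  old=⊥  +wl: 2,3
  step 7. node 6  ⊔preds=[-4,5]  new=[-5,5]  old=⊥  +wl: 5
  step 8. node 7  ⊔preds=[-5,5]  new=[-5,5]  old=[-4,-2]  +wl: 
  step 9. node 0  ⊔preds=[-5,5]  new=[-5,5]  old=[-4,5]  +wl: 6
  step 10. node 2  ⊔preds=[-4,5]  new=[-5,3]  old=⊥  +wl: 
  step 11. node 3  ⊔preds=[-5,5]  new=[-5,5]  old=[-4,5]  +wl: 
  step 12. node 5  ⊔preds=[-5,5]  new=[-5,5]  old=[-4,5]  +wl: 2,3
  step 13. node 6  ⊔preds=[-5,5]  new=[-5,5]  stable
  step 14. node 2  ⊔preds=[-5,5]  new=[-5,3]  stable
  step 15. node 3  ⊔preds=[-5,5]  new=[-5,5]  stable

Least fixpoint reached:
  node 0: [-5,5]
  node 1: [-1,0]
  node 2: [-5,3]
  node 3: [-5,5]
  node 4: [-3,5]
  node 5: [-5,5]
  node 6: [-5,5]
  node 7: [-5,5]

[-5,5]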